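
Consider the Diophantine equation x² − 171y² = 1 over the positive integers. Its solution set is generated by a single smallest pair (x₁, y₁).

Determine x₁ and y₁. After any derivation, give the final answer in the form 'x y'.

170 13

√171 → a₀=13, period (13,26); ℓ=2 even so k=1
step 0: (13, 1)  from 13·(1,0) + (0,1)
step 1: (170, 13)  from 13·(13,1) + (1,0)
→ (170, 13).  Check: 170²=28900, 171·13²=28899, difference 1.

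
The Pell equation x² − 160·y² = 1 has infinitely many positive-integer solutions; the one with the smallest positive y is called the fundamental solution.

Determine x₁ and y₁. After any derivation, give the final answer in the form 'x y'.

721 57

√160 = [12; 1,1,1,5,1,1,1,24, …], period ℓ=8 (even) → k=7
step 0: (12, 1)  from 12·(1,0) + (0,1)
step 1: (13, 1)  from 1·(12,1) + (1,0)
step 2: (25, 2)  from 1·(13,1) + (12,1)
…
step 4: (215, 17)  from 5·(38,3) + (25,2)
step 5: (253, 20)  from 1·(215,17) + (38,3)
step 6: (468, 37)  from 1·(253,20) + (215,17)
step 7: (721, 57)  from 1·(468,37) + (253,20)
(x₁, y₁) = (721, 57);  721² − 160·57² = 1 ✓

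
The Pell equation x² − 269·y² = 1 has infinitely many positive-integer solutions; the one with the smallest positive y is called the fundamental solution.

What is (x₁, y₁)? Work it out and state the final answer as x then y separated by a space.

[16; 2,2,32] for √269; ℓ=3 ⇒ convergent index 5
i=0: a=16 ⇒ p=16, q=1
…
i=3: a=32 ⇒ p=2657, q=162
i=4: a=2 ⇒ p=5396, q=329
i=5: a=2 ⇒ p=13449, q=820
fundamental: x₁=13449, y₁=820  (since 180875601 − 269·672400 = 1)

13449 820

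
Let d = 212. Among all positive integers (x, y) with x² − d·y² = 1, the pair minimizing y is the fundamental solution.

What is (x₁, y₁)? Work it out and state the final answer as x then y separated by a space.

66249 4550

√212 → a₀=14, period (1,1,3,1,1,…,1,1,28); ℓ=14 even so k=13
a_0=14:  p_0=14·1+0=14,  q_0=14·0+1=1
…
a_2=1:  p_2=1·15+14=29,  q_2=1·1+1=2
…
a_5=1:  p_5=1·131+102=233,  q_5=1·9+7=16
a_6=1:  p_6=1·233+131=364,  q_6=1·16+9=25
…
a_9=1:  p_9=1·2781+2417=5198,  q_9=1·191+166=357
…
a_11=3:  p_11=3·7979+5198=29135,  q_11=3·548+357=2001
a_12=1:  p_12=1·29135+7979=37114,  q_12=1·2001+548=2549
a_13=1:  p_13=1·37114+29135=66249,  q_13=1·2549+2001=4550
(x₁, y₁) = (66249, 4550);  66249² − 212·4550² = 1 ✓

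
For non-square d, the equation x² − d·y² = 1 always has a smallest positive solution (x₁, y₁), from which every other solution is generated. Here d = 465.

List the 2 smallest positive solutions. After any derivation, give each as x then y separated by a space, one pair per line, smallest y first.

15871 736
503777281 23362112

√465 → a₀=21, period (1,1,3,2,2,2,3,1,1,42); ℓ=10 even so k=9
i=0: a=21 ⇒ p=21, q=1
i=1: a=1 ⇒ p=22, q=1
i=2: a=1 ⇒ p=43, q=2
i=3: a=3 ⇒ p=151, q=7
…
i=5: a=2 ⇒ p=841, q=39
…
i=7: a=3 ⇒ p=6922, q=321
i=8: a=1 ⇒ p=8949, q=415
i=9: a=1 ⇒ p=15871, q=736
(x₁, y₁) = (15871, 736);  15871² − 465·736² = 1 ✓
k=2:  x_2 = 15871·15871+465·736·736 = 503777281,  y_2 = 15871·736+736·15871 = 23362112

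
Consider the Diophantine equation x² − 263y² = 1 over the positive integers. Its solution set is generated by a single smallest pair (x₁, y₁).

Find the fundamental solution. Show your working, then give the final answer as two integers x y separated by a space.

139128 8579

√263 → a₀=16, period (4,1,1,1,1,15,1,1,1,1,4,32); ℓ=12 even so k=11
k=0  a_k=16  p_k/q_k = 16/1
…
k=2  a_k=1  p_k/q_k = 81/5
…
k=5  a_k=1  p_k/q_k = 373/23
k=6  a_k=15  p_k/q_k = 5822/359
k=7  a_k=1  p_k/q_k = 6195/382
k=8  a_k=1  p_k/q_k = 12017/741
…
k=10  a_k=1  p_k/q_k = 30229/1864
k=11  a_k=4  p_k/q_k = 139128/8579
(x₁, y₁) = (139128, 8579);  139128² − 263·8579² = 1 ✓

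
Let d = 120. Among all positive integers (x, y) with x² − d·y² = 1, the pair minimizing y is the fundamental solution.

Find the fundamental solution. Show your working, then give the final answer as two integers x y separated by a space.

√120 = [10; 1,20, …], period ℓ=2 (even) → k=1
k=0  a_k=10  p_k/q_k = 10/1
k=1  a_k=1  p_k/q_k = 11/1
(x₁, y₁) = (11, 1);  11² − 120·1² = 1 ✓

11 1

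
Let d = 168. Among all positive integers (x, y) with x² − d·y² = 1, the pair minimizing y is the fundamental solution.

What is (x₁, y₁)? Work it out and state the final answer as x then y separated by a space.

13 1

√168 = [12; 1,24, …], period ℓ=2 (even) → k=1
i=0: a=12 ⇒ p=12, q=1
i=1: a=1 ⇒ p=13, q=1
fundamental: x₁=13, y₁=1  (since 169 − 168·1 = 1)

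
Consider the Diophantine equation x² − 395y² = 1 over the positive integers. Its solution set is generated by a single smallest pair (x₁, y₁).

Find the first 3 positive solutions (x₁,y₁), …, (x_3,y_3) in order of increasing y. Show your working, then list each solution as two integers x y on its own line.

√395 → a₀=19, period (1,6,1,38); ℓ=4 even so k=3
i=0: a=19 ⇒ p=19, q=1
…
i=2: a=6 ⇒ p=139, q=7
i=3: a=1 ⇒ p=159, q=8
fundamental: x₁=159, y₁=8  (since 25281 − 395·64 = 1)
k=2:  x_2 = 159·159+395·8·8 = 50561,  y_2 = 159·8+8·159 = 2544
k=3:  x_3 = 159·50561+395·8·2544 = 16078239,  y_3 = 159·2544+8·50561 = 808984

159 8
50561 2544
16078239 808984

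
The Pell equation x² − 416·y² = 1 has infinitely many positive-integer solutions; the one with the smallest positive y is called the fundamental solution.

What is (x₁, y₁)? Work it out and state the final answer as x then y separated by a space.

5201 255

√416 = [20; 2,1,1,9,1,1,2,40, …], period ℓ=8 (even) → k=7
step 0: (20, 1)  from 20·(1,0) + (0,1)
…
step 6: (2060, 101)  from 1·(1081,53) + (979,48)
step 7: (5201, 255)  from 2·(2060,101) + (1081,53)
→ (5201, 255).  Check: 5201²=27050401, 416·255²=27050400, difference 1.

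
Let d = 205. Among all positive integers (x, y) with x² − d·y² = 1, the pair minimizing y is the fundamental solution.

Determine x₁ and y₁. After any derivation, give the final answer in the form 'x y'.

39689 2772

√205 = [14; 3,6,1,4,1,6,3,28, …], period ℓ=8 (even) → k=7
i=0: a=14 ⇒ p=14, q=1
…
i=2: a=6 ⇒ p=272, q=19
i=3: a=1 ⇒ p=315, q=22
…
i=5: a=1 ⇒ p=1847, q=129
i=6: a=6 ⇒ p=12614, q=881
i=7: a=3 ⇒ p=39689, q=2772
(x₁, y₁) = (39689, 2772);  39689² − 205·2772² = 1 ✓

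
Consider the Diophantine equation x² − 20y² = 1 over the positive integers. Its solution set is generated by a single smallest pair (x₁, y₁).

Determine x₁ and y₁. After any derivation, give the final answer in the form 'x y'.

9 2

[4; 2,8] for √20; ℓ=2 ⇒ convergent index 1
a_0=4:  p_0=4·1+0=4,  q_0=4·0+1=1
a_1=2:  p_1=2·4+1=9,  q_1=2·1+0=2
fundamental: x₁=9, y₁=2  (since 81 − 20·4 = 1)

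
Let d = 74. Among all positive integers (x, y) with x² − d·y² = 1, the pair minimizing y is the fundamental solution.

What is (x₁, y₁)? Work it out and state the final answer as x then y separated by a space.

3699 430

√74 → a₀=8, period (1,1,1,1,16); ℓ=5 odd so k=9
step 0: (8, 1)  from 8·(1,0) + (0,1)
step 1: (9, 1)  from 1·(8,1) + (1,0)
step 2: (17, 2)  from 1·(9,1) + (8,1)
…
step 4: (43, 5)  from 1·(26,3) + (17,2)
…
step 8: (2228, 259)  from 1·(1471,171) + (757,88)
step 9: (3699, 430)  from 1·(2228,259) + (1471,171)
fundamental: x₁=3699, y₁=430  (since 13682601 − 74·184900 = 1)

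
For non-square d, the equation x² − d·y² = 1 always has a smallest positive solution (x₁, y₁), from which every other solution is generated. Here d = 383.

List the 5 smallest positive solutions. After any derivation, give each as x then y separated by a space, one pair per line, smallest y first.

d=383: √d = [19; 1,1,3,19,3,1,1,38] (ℓ=8, even), read p_7/q_7
step 0: (19, 1)  from 19·(1,0) + (0,1)
…
step 2: (39, 2)  from 1·(20,1) + (19,1)
step 3: (137, 7)  from 3·(39,2) + (20,1)
step 4: (2642, 135)  from 19·(137,7) + (39,2)
…
step 6: (10705, 547)  from 1·(8063,412) + (2642,135)
step 7: (18768, 959)  from 1·(10705,547) + (8063,412)
fundamental: x₁=18768, y₁=959  (since 352237824 − 383·919681 = 1)
k=2:  x_2 = 18768·18768+383·959·959 = 704475647,  y_2 = 18768·959+959·18768 = 35997024
k=3:  x_3 = 18768·704475647+383·959·35997024 = 26443197867024,  y_3 = 18768·35997024+959·704475647 = 1351184291905
k=4:  x_4 = 18768·26443197867024+383·959·1351184291905 = 992571874432137217,  y_4 = 18768·1351184291905+959·26443197867024 = 50718053544949056
k=5:  x_5 = 18768·992571874432137217+383·959·50718053544949056 = 37257177852241504710288,  y_5 = 18768·50718053544949056+959·992571874432137217 = 1903752856512023474111

18768 959
704475647 35997024
26443197867024 1351184291905
992571874432137217 50718053544949056
37257177852241504710288 1903752856512023474111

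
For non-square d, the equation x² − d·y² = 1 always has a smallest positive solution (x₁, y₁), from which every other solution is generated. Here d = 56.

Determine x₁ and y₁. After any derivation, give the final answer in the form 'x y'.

[7; 2,14] for √56; ℓ=2 ⇒ convergent index 1
k=0  a_k=7  p_k/q_k = 7/1
k=1  a_k=2  p_k/q_k = 15/2
fundamental: x₁=15, y₁=2  (since 225 − 56·4 = 1)

15 2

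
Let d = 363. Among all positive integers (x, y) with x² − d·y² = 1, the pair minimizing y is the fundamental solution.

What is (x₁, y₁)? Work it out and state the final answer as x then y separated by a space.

d=363: √d = [19; 19,38] (ℓ=2, even), read p_1/q_1
i=0: a=19 ⇒ p=19, q=1
i=1: a=19 ⇒ p=362, q=19
(x₁, y₁) = (362, 19);  362² − 363·19² = 1 ✓

362 19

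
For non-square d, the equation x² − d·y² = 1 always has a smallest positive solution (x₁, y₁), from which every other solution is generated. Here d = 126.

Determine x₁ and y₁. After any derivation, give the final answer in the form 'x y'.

√126 → a₀=11, period (4,2,4,22); ℓ=4 even so k=3
i=0: a=11 ⇒ p=11, q=1
…
i=2: a=2 ⇒ p=101, q=9
i=3: a=4 ⇒ p=449, q=40
fundamental: x₁=449, y₁=40  (since 201601 − 126·1600 = 1)

449 40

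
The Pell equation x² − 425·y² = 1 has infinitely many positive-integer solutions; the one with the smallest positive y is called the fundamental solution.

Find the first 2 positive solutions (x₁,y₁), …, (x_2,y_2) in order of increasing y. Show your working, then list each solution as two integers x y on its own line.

[20; 1,1,1,1,1,1,40] for √425; ℓ=7 ⇒ convergent index 13
a_0=20:  p_0=20·1+0=20,  q_0=20·0+1=1
a_1=1:  p_1=1·20+1=21,  q_1=1·1+0=1
a_2=1:  p_2=1·21+20=41,  q_2=1·1+1=2
a_3=1:  p_3=1·41+21=62,  q_3=1·2+1=3
a_4=1:  p_4=1·62+41=103,  q_4=1·3+2=5
a_5=1:  p_5=1·103+62=165,  q_5=1·5+3=8
a_6=1:  p_6=1·165+103=268,  q_6=1·8+5=13
a_7=40:  p_7=40·268+165=10885,  q_7=40·13+8=528
a_8=1:  p_8=1·10885+268=11153,  q_8=1·528+13=541
a_9=1:  p_9=1·11153+10885=22038,  q_9=1·541+528=1069
a_10=1:  p_10=1·22038+11153=33191,  q_10=1·1069+541=1610
a_11=1:  p_11=1·33191+22038=55229,  q_11=1·1610+1069=2679
a_12=1:  p_12=1·55229+33191=88420,  q_12=1·2679+1610=4289
a_13=1:  p_13=1·88420+55229=143649,  q_13=1·4289+2679=6968
→ (143649, 6968).  Check: 143649²=20635035201, 425·6968²=20635035200, difference 1.
k=2:  x_2 = 143649·143649+425·6968·6968 = 41270070401,  y_2 = 143649·6968+6968·143649 = 2001892464

143649 6968
41270070401 2001892464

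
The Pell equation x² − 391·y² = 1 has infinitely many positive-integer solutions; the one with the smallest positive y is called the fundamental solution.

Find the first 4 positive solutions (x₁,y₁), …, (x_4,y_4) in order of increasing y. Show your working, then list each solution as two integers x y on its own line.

7338680 371133
107712448284799 5447252648880
1580934379957370111960 79951288138564985667
23203943031010998074028940801 1173473838473442730776750240

√391 = [19; 1,3,2,2,1,…,3,1,38, …], period ℓ=16 (even) → k=15
step 0: (19, 1)  from 19·(1,0) + (0,1)
step 1: (20, 1)  from 1·(19,1) + (1,0)
step 2: (79, 4)  from 3·(20,1) + (19,1)
step 3: (178, 9)  from 2·(79,4) + (20,1)
step 4: (435, 22)  from 2·(178,9) + (79,4)
step 5: (613, 31)  from 1·(435,22) + (178,9)
…
step 7: (2709, 137)  from 2·(1048,53) + (613,31)
step 8: (52519, 2656)  from 19·(2709,137) + (1048,53)
step 9: (107747, 5449)  from 2·(52519,2656) + (2709,137)
step 10: (160266, 8105)  from 1·(107747,5449) + (52519,2656)
step 11: (268013, 13554)  from 1·(160266,8105) + (107747,5449)
…
step 13: (1660597, 83980)  from 2·(696292,35213) + (268013,13554)
step 14: (5678083, 287153)  from 3·(1660597,83980) + (696292,35213)
step 15: (7338680, 371133)  from 1·(5678083,287153) + (1660597,83980)
(x₁, y₁) = (7338680, 371133);  7338680² − 391·371133² = 1 ✓
(x_2, y_2) = (7338680·7338680 + 391·371133·371133, 7338680·371133 + 371133·7338680) = (107712448284799, 5447252648880)
(x_3, y_3) = (7338680·107712448284799 + 391·371133·5447252648880, 7338680·5447252648880 + 371133·107712448284799) = (1580934379957370111960, 79951288138564985667)
(x_4, y_4) = (7338680·1580934379957370111960 + 391·371133·79951288138564985667, 7338680·79951288138564985667 + 371133·1580934379957370111960) = (23203943031010998074028940801, 1173473838473442730776750240)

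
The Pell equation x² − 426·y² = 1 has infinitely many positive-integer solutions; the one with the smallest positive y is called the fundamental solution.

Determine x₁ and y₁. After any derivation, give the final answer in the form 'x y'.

88751 4300

[20; 1,1,1,3,2,6,2,3,1,1,1,40] for √426; ℓ=12 ⇒ convergent index 11
i=0: a=20 ⇒ p=20, q=1
i=1: a=1 ⇒ p=21, q=1
…
i=3: a=1 ⇒ p=62, q=3
i=4: a=3 ⇒ p=227, q=11
i=5: a=2 ⇒ p=516, q=25
…
i=8: a=3 ⇒ p=24809, q=1202
i=9: a=1 ⇒ p=31971, q=1549
i=10: a=1 ⇒ p=56780, q=2751
i=11: a=1 ⇒ p=88751, q=4300
→ (88751, 4300).  Check: 88751²=7876740001, 426·4300²=7876740000, difference 1.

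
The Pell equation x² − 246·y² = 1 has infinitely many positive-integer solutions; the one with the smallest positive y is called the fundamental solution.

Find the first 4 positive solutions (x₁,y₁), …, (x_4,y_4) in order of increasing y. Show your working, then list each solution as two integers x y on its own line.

√246 = [15; 1,2,5,1,14,1,5,2,1,30, …], period ℓ=10 (even) → k=9
a_0=15:  p_0=15·1+0=15,  q_0=15·0+1=1
a_1=1:  p_1=1·15+1=16,  q_1=1·1+0=1
…
a_4=1:  p_4=1·251+47=298,  q_4=1·16+3=19
a_5=14:  p_5=14·298+251=4423,  q_5=14·19+16=282
a_6=1:  p_6=1·4423+298=4721,  q_6=1·282+19=301
a_7=5:  p_7=5·4721+4423=28028,  q_7=5·301+282=1787
a_8=2:  p_8=2·28028+4721=60777,  q_8=2·1787+301=3875
a_9=1:  p_9=1·60777+28028=88805,  q_9=1·3875+1787=5662
→ (88805, 5662).  Check: 88805²=7886328025, 246·5662²=7886328024, difference 1.
(88805+5662√246)^2 = 15772656049 + 1005627820√246
(88805+5662√246)^3 = 2801381440774085 + 178609557104538√246
(88805+5662√246)^4 = 497553357680112580801 + 31722843436331366360√246

88805 5662
15772656049 1005627820
2801381440774085 178609557104538
497553357680112580801 31722843436331366360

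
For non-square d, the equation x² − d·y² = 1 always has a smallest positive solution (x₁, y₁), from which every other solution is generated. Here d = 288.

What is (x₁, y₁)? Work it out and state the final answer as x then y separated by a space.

[16; 1,32] for √288; ℓ=2 ⇒ convergent index 1
a_0=16:  p_0=16·1+0=16,  q_0=16·0+1=1
a_1=1:  p_1=1·16+1=17,  q_1=1·1+0=1
fundamental: x₁=17, y₁=1  (since 289 − 288·1 = 1)

17 1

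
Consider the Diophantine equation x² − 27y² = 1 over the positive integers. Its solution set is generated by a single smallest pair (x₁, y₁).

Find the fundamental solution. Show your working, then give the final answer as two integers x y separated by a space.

√27 → a₀=5, period (5,10); ℓ=2 even so k=1
k=0  a_k=5  p_k/q_k = 5/1
k=1  a_k=5  p_k/q_k = 26/5
→ (26, 5).  Check: 26²=676, 27·5²=675, difference 1.

26 5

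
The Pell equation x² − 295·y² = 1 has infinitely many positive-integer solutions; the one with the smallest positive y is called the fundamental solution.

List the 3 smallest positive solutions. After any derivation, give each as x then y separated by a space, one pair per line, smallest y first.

√295 = [17; 5,1,2,3,2,6,2,3,2,1,5,34, …], period ℓ=12 (even) → k=11
k=0  a_k=17  p_k/q_k = 17/1
k=1  a_k=5  p_k/q_k = 86/5
k=2  a_k=1  p_k/q_k = 103/6
…
k=4  a_k=3  p_k/q_k = 979/57
k=5  a_k=2  p_k/q_k = 2250/131
k=6  a_k=6  p_k/q_k = 14479/843
k=7  a_k=2  p_k/q_k = 31208/1817
k=8  a_k=3  p_k/q_k = 108103/6294
…
k=10  a_k=1  p_k/q_k = 355517/20699
k=11  a_k=5  p_k/q_k = 2024999/117900
(x₁, y₁) = (2024999, 117900);  2024999² − 295·117900² = 1 ✓
n=2: (2024999,117900)∘(2024999,117900) = (2024999·2024999+295·117900·117900, 2024999·117900+117900·2024999) = (8201241900001,477494764200)
n=3: (8201241900001,477494764200)∘(2024999,117900) = (2024999·8201241900001+295·117900·477494764200, 2024999·477494764200+117900·8201241900001) = (33215013292518224999,1933852840020353700)

2024999 117900
8201241900001 477494764200
33215013292518224999 1933852840020353700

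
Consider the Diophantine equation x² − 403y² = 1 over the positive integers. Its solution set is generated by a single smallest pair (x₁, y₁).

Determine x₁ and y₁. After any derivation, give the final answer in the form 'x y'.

669878 33369

[20; 13,2,1,3,1,3,1,2,13,40] for √403; ℓ=10 ⇒ convergent index 9
k=0  a_k=20  p_k/q_k = 20/1
…
k=8  a_k=2  p_k/q_k = 50147/2498
k=9  a_k=13  p_k/q_k = 669878/33369
→ (669878, 33369).  Check: 669878²=448736534884, 403·33369²=448736534883, difference 1.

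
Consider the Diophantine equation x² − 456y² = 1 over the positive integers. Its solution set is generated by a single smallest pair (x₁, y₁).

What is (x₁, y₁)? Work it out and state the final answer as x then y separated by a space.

√456 → a₀=21, period (2,1,4,1,2,42); ℓ=6 even so k=5
k=0  a_k=21  p_k/q_k = 21/1
…
k=4  a_k=1  p_k/q_k = 363/17
k=5  a_k=2  p_k/q_k = 1025/48
(x₁, y₁) = (1025, 48);  1025² − 456·48² = 1 ✓

1025 48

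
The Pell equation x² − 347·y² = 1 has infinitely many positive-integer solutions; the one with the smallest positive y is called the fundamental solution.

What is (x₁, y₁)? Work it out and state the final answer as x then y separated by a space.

d=347: √d = [18; 1,1,1,2,4,…,1,1,36] (ℓ=14, even), read p_13/q_13
a_0=18:  p_0=18·1+0=18,  q_0=18·0+1=1
a_1=1:  p_1=1·18+1=19,  q_1=1·1+0=1
…
a_3=1:  p_3=1·37+19=56,  q_3=1·2+1=3
a_4=2:  p_4=2·56+37=149,  q_4=2·3+2=8
a_5=4:  p_5=4·149+56=652,  q_5=4·8+3=35
…
a_7=17:  p_7=17·801+652=14269,  q_7=17·43+35=766
a_8=1:  p_8=1·14269+801=15070,  q_8=1·766+43=809
…
a_11=1:  p_11=1·164168+74549=238717,  q_11=1·8813+4002=12815
a_12=1:  p_12=1·238717+164168=402885,  q_12=1·12815+8813=21628
a_13=1:  p_13=1·402885+238717=641602,  q_13=1·21628+12815=34443
(x₁, y₁) = (641602, 34443);  641602² − 347·34443² = 1 ✓

641602 34443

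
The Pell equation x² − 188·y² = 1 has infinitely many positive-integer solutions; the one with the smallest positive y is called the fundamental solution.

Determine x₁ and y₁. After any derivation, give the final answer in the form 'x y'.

4607 336

√188 = [13; 1,2,2,6,2,2,1,26, …], period ℓ=8 (even) → k=7
k=0  a_k=13  p_k/q_k = 13/1
k=1  a_k=1  p_k/q_k = 14/1
k=2  a_k=2  p_k/q_k = 41/3
k=3  a_k=2  p_k/q_k = 96/7
k=4  a_k=6  p_k/q_k = 617/45
…
k=6  a_k=2  p_k/q_k = 3277/239
k=7  a_k=1  p_k/q_k = 4607/336
(x₁, y₁) = (4607, 336);  4607² − 188·336² = 1 ✓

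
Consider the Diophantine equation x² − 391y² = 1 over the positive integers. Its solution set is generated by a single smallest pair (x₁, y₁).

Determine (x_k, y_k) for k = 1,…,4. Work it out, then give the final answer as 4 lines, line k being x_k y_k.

7338680 371133
107712448284799 5447252648880
1580934379957370111960 79951288138564985667
23203943031010998074028940801 1173473838473442730776750240

[19; 1,3,2,2,1,…,3,1,38] for √391; ℓ=16 ⇒ convergent index 15
a_0=19:  p_0=19·1+0=19,  q_0=19·0+1=1
a_1=1:  p_1=1·19+1=20,  q_1=1·1+0=1
a_2=3:  p_2=3·20+19=79,  q_2=3·1+1=4
…
a_4=2:  p_4=2·178+79=435,  q_4=2·9+4=22
a_5=1:  p_5=1·435+178=613,  q_5=1·22+9=31
a_6=1:  p_6=1·613+435=1048,  q_6=1·31+22=53
a_7=2:  p_7=2·1048+613=2709,  q_7=2·53+31=137
…
a_10=1:  p_10=1·107747+52519=160266,  q_10=1·5449+2656=8105
a_11=1:  p_11=1·160266+107747=268013,  q_11=1·8105+5449=13554
a_12=2:  p_12=2·268013+160266=696292,  q_12=2·13554+8105=35213
…
a_14=3:  p_14=3·1660597+696292=5678083,  q_14=3·83980+35213=287153
a_15=1:  p_15=1·5678083+1660597=7338680,  q_15=1·287153+83980=371133
→ (7338680, 371133).  Check: 7338680²=53856224142400, 391·371133²=53856224142399, difference 1.
k=2:  x_2 = 7338680·7338680+391·371133·371133 = 107712448284799,  y_2 = 7338680·371133+371133·7338680 = 5447252648880
k=3:  x_3 = 7338680·107712448284799+391·371133·5447252648880 = 1580934379957370111960,  y_3 = 7338680·5447252648880+371133·107712448284799 = 79951288138564985667
k=4:  x_4 = 7338680·1580934379957370111960+391·371133·79951288138564985667 = 23203943031010998074028940801,  y_4 = 7338680·79951288138564985667+371133·1580934379957370111960 = 1173473838473442730776750240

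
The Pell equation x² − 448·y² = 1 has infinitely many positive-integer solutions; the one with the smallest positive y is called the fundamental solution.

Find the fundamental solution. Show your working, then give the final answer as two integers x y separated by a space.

[21; 6,42] for √448; ℓ=2 ⇒ convergent index 1
a_0=21:  p_0=21·1+0=21,  q_0=21·0+1=1
a_1=6:  p_1=6·21+1=127,  q_1=6·1+0=6
(x₁, y₁) = (127, 6);  127² − 448·6² = 1 ✓

127 6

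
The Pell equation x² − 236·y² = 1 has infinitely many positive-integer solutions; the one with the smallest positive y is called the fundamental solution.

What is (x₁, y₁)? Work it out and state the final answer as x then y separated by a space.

561799 36570

√236 → a₀=15, period (2,1,3,5,1,6,1,5,3,1,2,30); ℓ=12 even so k=11
k=0  a_k=15  p_k/q_k = 15/1
…
k=2  a_k=1  p_k/q_k = 46/3
…
k=10  a_k=1  p_k/q_k = 203535/13249
k=11  a_k=2  p_k/q_k = 561799/36570
→ (561799, 36570).  Check: 561799²=315618116401, 236·36570²=315618116400, difference 1.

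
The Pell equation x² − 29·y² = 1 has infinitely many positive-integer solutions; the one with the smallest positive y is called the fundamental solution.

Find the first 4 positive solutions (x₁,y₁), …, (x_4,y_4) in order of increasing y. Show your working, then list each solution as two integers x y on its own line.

9801 1820
192119201 35675640
3765920568201 699313893460
73819574785756801 13707950903927280

√29 → a₀=5, period (2,1,1,2,10); ℓ=5 odd so k=9
k=0  a_k=5  p_k/q_k = 5/1
k=1  a_k=2  p_k/q_k = 11/2
…
k=7  a_k=1  p_k/q_k = 2251/418
k=8  a_k=1  p_k/q_k = 3775/701
k=9  a_k=2  p_k/q_k = 9801/1820
(x₁, y₁) = (9801, 1820);  9801² − 29·1820² = 1 ✓
(x_2, y_2) = (9801·9801 + 29·1820·1820, 9801·1820 + 1820·9801) = (192119201, 35675640)
(x_3, y_3) = (9801·192119201 + 29·1820·35675640, 9801·35675640 + 1820·192119201) = (3765920568201, 699313893460)
(x_4, y_4) = (9801·3765920568201 + 29·1820·699313893460, 9801·699313893460 + 1820·3765920568201) = (73819574785756801, 13707950903927280)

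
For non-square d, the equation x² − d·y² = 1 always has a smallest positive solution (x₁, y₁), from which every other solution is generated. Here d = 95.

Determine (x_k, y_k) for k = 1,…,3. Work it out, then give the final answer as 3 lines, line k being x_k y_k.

d=95: √d = [9; 1,2,1,18] (ℓ=4, even), read p_3/q_3
i=0: a=9 ⇒ p=9, q=1
i=1: a=1 ⇒ p=10, q=1
i=2: a=2 ⇒ p=29, q=3
i=3: a=1 ⇒ p=39, q=4
fundamental: x₁=39, y₁=4  (since 1521 − 95·16 = 1)
k=2:  x_2 = 39·39+95·4·4 = 3041,  y_2 = 39·4+4·39 = 312
k=3:  x_3 = 39·3041+95·4·312 = 237159,  y_3 = 39·312+4·3041 = 24332

39 4
3041 312
237159 24332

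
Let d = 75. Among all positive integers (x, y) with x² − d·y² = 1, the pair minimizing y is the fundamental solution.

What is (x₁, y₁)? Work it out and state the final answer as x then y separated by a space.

26 3

√75 = [8; 1,1,1,16, …], period ℓ=4 (even) → k=3
step 0: (8, 1)  from 8·(1,0) + (0,1)
step 1: (9, 1)  from 1·(8,1) + (1,0)
step 2: (17, 2)  from 1·(9,1) + (8,1)
step 3: (26, 3)  from 1·(17,2) + (9,1)
fundamental: x₁=26, y₁=3  (since 676 − 75·9 = 1)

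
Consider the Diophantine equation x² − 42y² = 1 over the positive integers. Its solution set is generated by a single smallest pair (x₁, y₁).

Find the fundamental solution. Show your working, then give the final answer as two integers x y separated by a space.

13 2

d=42: √d = [6; 2,12] (ℓ=2, even), read p_1/q_1
a_0=6:  p_0=6·1+0=6,  q_0=6·0+1=1
a_1=2:  p_1=2·6+1=13,  q_1=2·1+0=2
→ (13, 2).  Check: 13²=169, 42·2²=168, difference 1.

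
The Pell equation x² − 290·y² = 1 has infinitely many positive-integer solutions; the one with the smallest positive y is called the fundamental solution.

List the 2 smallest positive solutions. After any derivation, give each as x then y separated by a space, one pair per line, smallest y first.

d=290: √d = [17; 34] (ℓ=1, odd), read p_1/q_1
a_0=17:  p_0=17·1+0=17,  q_0=17·0+1=1
a_1=34:  p_1=34·17+1=579,  q_1=34·1+0=34
fundamental: x₁=579, y₁=34  (since 335241 − 290·1156 = 1)
(579+34√290)^2 = 670481 + 39372√290

579 34
670481 39372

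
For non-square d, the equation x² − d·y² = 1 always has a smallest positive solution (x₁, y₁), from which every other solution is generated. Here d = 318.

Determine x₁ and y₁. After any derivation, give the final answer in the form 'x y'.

√318 → a₀=17, period (1,4,1,34); ℓ=4 even so k=3
k=0  a_k=17  p_k/q_k = 17/1
k=1  a_k=1  p_k/q_k = 18/1
k=2  a_k=4  p_k/q_k = 89/5
k=3  a_k=1  p_k/q_k = 107/6
(x₁, y₁) = (107, 6);  107² − 318·6² = 1 ✓

107 6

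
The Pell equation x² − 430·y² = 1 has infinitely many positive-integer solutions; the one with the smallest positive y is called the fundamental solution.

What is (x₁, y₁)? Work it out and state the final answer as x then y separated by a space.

2862251 138030

[20; 1,2,1,3,1,…,2,1,40] for √430; ℓ=14 ⇒ convergent index 13
a_0=20:  p_0=20·1+0=20,  q_0=20·0+1=1
…
a_2=2:  p_2=2·21+20=62,  q_2=2·1+1=3
a_3=1:  p_3=1·62+21=83,  q_3=1·3+1=4
…
a_7=8:  p_7=8·2675+394=21794,  q_7=8·129+19=1051
a_8=6:  p_8=6·21794+2675=133439,  q_8=6·1051+129=6435
…
a_11=1:  p_11=1·599138+155233=754371,  q_11=1·28893+7486=36379
a_12=2:  p_12=2·754371+599138=2107880,  q_12=2·36379+28893=101651
a_13=1:  p_13=1·2107880+754371=2862251,  q_13=1·101651+36379=138030
→ (2862251, 138030).  Check: 2862251²=8192480787001, 430·138030²=8192480787000, difference 1.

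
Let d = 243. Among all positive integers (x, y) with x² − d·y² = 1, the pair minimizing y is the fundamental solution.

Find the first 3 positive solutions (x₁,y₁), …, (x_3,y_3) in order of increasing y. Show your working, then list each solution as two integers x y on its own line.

70226 4505
9863382151 632736260
1385331749802026 88869073185015

√243 = [15; 1,1,2,3,15,3,2,1,1,30, …], period ℓ=10 (even) → k=9
i=0: a=15 ⇒ p=15, q=1
…
i=2: a=1 ⇒ p=31, q=2
…
i=4: a=3 ⇒ p=265, q=17
i=5: a=15 ⇒ p=4053, q=260
i=6: a=3 ⇒ p=12424, q=797
…
i=8: a=1 ⇒ p=41325, q=2651
i=9: a=1 ⇒ p=70226, q=4505
→ (70226, 4505).  Check: 70226²=4931691076, 243·4505²=4931691075, difference 1.
k=2:  x_2 = 70226·70226+243·4505·4505 = 9863382151,  y_2 = 70226·4505+4505·70226 = 632736260
k=3:  x_3 = 70226·9863382151+243·4505·632736260 = 1385331749802026,  y_3 = 70226·632736260+4505·9863382151 = 88869073185015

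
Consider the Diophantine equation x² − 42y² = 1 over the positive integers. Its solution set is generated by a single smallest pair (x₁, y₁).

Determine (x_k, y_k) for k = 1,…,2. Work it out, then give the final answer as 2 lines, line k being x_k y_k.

13 2
337 52

√42 = [6; 2,12, …], period ℓ=2 (even) → k=1
k=0  a_k=6  p_k/q_k = 6/1
k=1  a_k=2  p_k/q_k = 13/2
(x₁, y₁) = (13, 2);  13² − 42·2² = 1 ✓
(13+2√42)^2 = 337 + 52√42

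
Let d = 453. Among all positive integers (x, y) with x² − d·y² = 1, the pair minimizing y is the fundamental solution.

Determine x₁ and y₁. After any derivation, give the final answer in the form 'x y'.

[21; 3,1,1,10,14,10,1,1,3,42] for √453; ℓ=10 ⇒ convergent index 9
a_0=21:  p_0=21·1+0=21,  q_0=21·0+1=1
a_1=3:  p_1=3·21+1=64,  q_1=3·1+0=3
…
a_4=10:  p_4=10·149+85=1575,  q_4=10·7+4=74
…
a_8=1:  p_8=1·245764+223565=469329,  q_8=1·11547+10504=22051
a_9=3:  p_9=3·469329+245764=1653751,  q_9=3·22051+11547=77700
fundamental: x₁=1653751, y₁=77700  (since 2734892370001 − 453·6037290000 = 1)

1653751 77700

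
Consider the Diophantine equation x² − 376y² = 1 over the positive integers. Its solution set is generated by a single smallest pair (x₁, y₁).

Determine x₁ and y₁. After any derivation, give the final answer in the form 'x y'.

2143295 110532

d=376: √d = [19; 2,1,1,3,1,…,1,2,38] (ℓ=16, even), read p_15/q_15
i=0: a=19 ⇒ p=19, q=1
…
i=2: a=1 ⇒ p=58, q=3
i=3: a=1 ⇒ p=97, q=5
i=4: a=3 ⇒ p=349, q=18
i=5: a=1 ⇒ p=446, q=23
…
i=8: a=4 ⇒ p=12953, q=668
…
i=10: a=2 ⇒ p=70621, q=3642
i=11: a=1 ⇒ p=99455, q=5129
…
i=13: a=1 ⇒ p=468441, q=24158
i=14: a=1 ⇒ p=837427, q=43187
i=15: a=2 ⇒ p=2143295, q=110532
→ (2143295, 110532).  Check: 2143295²=4593713457025, 376·110532²=4593713457024, difference 1.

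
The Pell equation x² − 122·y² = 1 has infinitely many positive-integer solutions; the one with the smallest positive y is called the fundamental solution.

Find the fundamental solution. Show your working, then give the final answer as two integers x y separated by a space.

d=122: √d = [11; 22] (ℓ=1, odd), read p_1/q_1
step 0: (11, 1)  from 11·(1,0) + (0,1)
step 1: (243, 22)  from 22·(11,1) + (1,0)
fundamental: x₁=243, y₁=22  (since 59049 − 122·484 = 1)

243 22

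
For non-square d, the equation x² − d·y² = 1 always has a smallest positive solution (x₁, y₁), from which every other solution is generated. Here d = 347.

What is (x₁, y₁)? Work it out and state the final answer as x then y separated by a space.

[18; 1,1,1,2,4,…,1,1,36] for √347; ℓ=14 ⇒ convergent index 13
a_0=18:  p_0=18·1+0=18,  q_0=18·0+1=1
…
a_2=1:  p_2=1·19+18=37,  q_2=1·1+1=2
a_3=1:  p_3=1·37+19=56,  q_3=1·2+1=3
a_4=2:  p_4=2·56+37=149,  q_4=2·3+2=8
…
a_7=17:  p_7=17·801+652=14269,  q_7=17·43+35=766
a_8=1:  p_8=1·14269+801=15070,  q_8=1·766+43=809
a_9=4:  p_9=4·15070+14269=74549,  q_9=4·809+766=4002
…
a_12=1:  p_12=1·238717+164168=402885,  q_12=1·12815+8813=21628
a_13=1:  p_13=1·402885+238717=641602,  q_13=1·21628+12815=34443
fundamental: x₁=641602, y₁=34443  (since 411653126404 − 347·1186320249 = 1)

641602 34443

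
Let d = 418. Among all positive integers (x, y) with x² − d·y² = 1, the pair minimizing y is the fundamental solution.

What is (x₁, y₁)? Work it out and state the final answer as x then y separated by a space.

d=418: √d = [20; 2,4,20,4,2,40] (ℓ=6, even), read p_5/q_5
i=0: a=20 ⇒ p=20, q=1
i=1: a=2 ⇒ p=41, q=2
…
i=3: a=20 ⇒ p=3721, q=182
i=4: a=4 ⇒ p=15068, q=737
i=5: a=2 ⇒ p=33857, q=1656
→ (33857, 1656).  Check: 33857²=1146296449, 418·1656²=1146296448, difference 1.

33857 1656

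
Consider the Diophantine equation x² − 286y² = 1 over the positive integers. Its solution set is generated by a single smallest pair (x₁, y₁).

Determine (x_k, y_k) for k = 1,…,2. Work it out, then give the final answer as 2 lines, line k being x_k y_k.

[16; 1,10,3,3,2,3,3,10,1,32] for √286; ℓ=10 ⇒ convergent index 9
k=0  a_k=16  p_k/q_k = 16/1
…
k=3  a_k=3  p_k/q_k = 575/34
k=4  a_k=3  p_k/q_k = 1911/113
…
k=8  a_k=10  p_k/q_k = 512132/30283
k=9  a_k=1  p_k/q_k = 561835/33222
(x₁, y₁) = (561835, 33222);  561835² − 286·33222² = 1 ✓
(x_2, y_2) = (561835·561835 + 286·33222·33222, 561835·33222 + 33222·561835) = (631317134449, 37330564740)

561835 33222
631317134449 37330564740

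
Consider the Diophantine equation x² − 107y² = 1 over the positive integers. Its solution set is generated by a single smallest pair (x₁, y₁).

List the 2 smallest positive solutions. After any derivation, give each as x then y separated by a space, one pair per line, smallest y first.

d=107: √d = [10; 2,1,9,1,2,20] (ℓ=6, even), read p_5/q_5
i=0: a=10 ⇒ p=10, q=1
i=1: a=2 ⇒ p=21, q=2
i=2: a=1 ⇒ p=31, q=3
i=3: a=9 ⇒ p=300, q=29
i=4: a=1 ⇒ p=331, q=32
i=5: a=2 ⇒ p=962, q=93
fundamental: x₁=962, y₁=93  (since 925444 − 107·8649 = 1)
n=2: (962,93)∘(962,93) = (962·962+107·93·93, 962·93+93·962) = (1850887,178932)

962 93
1850887 178932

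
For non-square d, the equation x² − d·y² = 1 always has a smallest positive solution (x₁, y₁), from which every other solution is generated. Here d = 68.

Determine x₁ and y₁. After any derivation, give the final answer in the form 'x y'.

[8; 4,16] for √68; ℓ=2 ⇒ convergent index 1
step 0: (8, 1)  from 8·(1,0) + (0,1)
step 1: (33, 4)  from 4·(8,1) + (1,0)
fundamental: x₁=33, y₁=4  (since 1089 − 68·16 = 1)

33 4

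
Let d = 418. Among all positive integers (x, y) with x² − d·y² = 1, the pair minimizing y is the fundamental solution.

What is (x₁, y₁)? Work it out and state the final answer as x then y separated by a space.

d=418: √d = [20; 2,4,20,4,2,40] (ℓ=6, even), read p_5/q_5
step 0: (20, 1)  from 20·(1,0) + (0,1)
step 1: (41, 2)  from 2·(20,1) + (1,0)
…
step 3: (3721, 182)  from 20·(184,9) + (41,2)
step 4: (15068, 737)  from 4·(3721,182) + (184,9)
step 5: (33857, 1656)  from 2·(15068,737) + (3721,182)
→ (33857, 1656).  Check: 33857²=1146296449, 418·1656²=1146296448, difference 1.

33857 1656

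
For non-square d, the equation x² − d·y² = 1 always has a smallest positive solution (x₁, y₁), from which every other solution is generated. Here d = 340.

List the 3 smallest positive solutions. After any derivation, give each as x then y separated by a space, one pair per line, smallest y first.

d=340: √d = [18; 2,3,1,1,1,…,3,2,36] (ℓ=14, even), read p_13/q_13
a_0=18:  p_0=18·1+0=18,  q_0=18·0+1=1
a_1=2:  p_1=2·18+1=37,  q_1=2·1+0=2
a_2=3:  p_2=3·37+18=129,  q_2=3·2+1=7
…
a_10=1:  p_10=1·13774+7265=21039,  q_10=1·747+394=1141
…
a_12=3:  p_12=3·34813+21039=125478,  q_12=3·1888+1141=6805
a_13=2:  p_13=2·125478+34813=285769,  q_13=2·6805+1888=15498
→ (285769, 15498).  Check: 285769²=81663921361, 340·15498²=81663921360, difference 1.
k=2:  x_2 = 285769·285769+340·15498·15498 = 163327842721,  y_2 = 285769·15498+15498·285769 = 8857695924
k=3:  x_3 = 285769·163327842721+340·15498·8857695924 = 93348068572789129,  y_3 = 285769·8857695924+15498·163327842721 = 5062509812995614

285769 15498
163327842721 8857695924
93348068572789129 5062509812995614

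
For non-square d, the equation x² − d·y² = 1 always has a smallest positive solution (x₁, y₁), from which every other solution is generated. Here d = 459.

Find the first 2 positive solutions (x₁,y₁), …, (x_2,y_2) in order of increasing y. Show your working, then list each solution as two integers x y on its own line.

√459 = [21; 2,2,1,4,21,4,1,2,2,42, …], period ℓ=10 (even) → k=9
step 0: (21, 1)  from 21·(1,0) + (0,1)
step 1: (43, 2)  from 2·(21,1) + (1,0)
step 2: (107, 5)  from 2·(43,2) + (21,1)
…
step 4: (707, 33)  from 4·(150,7) + (107,5)
…
step 6: (60695, 2833)  from 4·(14997,700) + (707,33)
step 7: (75692, 3533)  from 1·(60695,2833) + (14997,700)
step 8: (212079, 9899)  from 2·(75692,3533) + (60695,2833)
step 9: (499850, 23331)  from 2·(212079,9899) + (75692,3533)
fundamental: x₁=499850, y₁=23331  (since 249850022500 − 459·544335561 = 1)
n=2: (499850,23331)∘(499850,23331) = (499850·499850+459·23331·23331, 499850·23331+23331·499850) = (499700044999,23324000700)

499850 23331
499700044999 23324000700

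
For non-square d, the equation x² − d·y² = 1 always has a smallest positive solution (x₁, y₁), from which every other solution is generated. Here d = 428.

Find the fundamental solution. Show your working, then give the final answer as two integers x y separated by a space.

√428 = [20; 1,2,4,1,5,10,5,1,4,2,1,40, …], period ℓ=12 (even) → k=11
i=0: a=20 ⇒ p=20, q=1
i=1: a=1 ⇒ p=21, q=1
i=2: a=2 ⇒ p=62, q=3
…
i=4: a=1 ⇒ p=331, q=16
…
i=8: a=1 ⇒ p=119350, q=5769
…
i=10: a=2 ⇒ p=1273708, q=61567
i=11: a=1 ⇒ p=1850887, q=89466
fundamental: x₁=1850887, y₁=89466  (since 3425782686769 − 428·8004165156 = 1)

1850887 89466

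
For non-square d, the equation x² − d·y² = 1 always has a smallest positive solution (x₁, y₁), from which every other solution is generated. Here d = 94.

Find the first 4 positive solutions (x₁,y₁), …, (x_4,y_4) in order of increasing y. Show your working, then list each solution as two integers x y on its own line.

d=94: √d = [9; 1,2,3,1,1,…,2,1,18] (ℓ=16, even), read p_15/q_15
i=0: a=9 ⇒ p=9, q=1
i=1: a=1 ⇒ p=10, q=1
i=2: a=2 ⇒ p=29, q=3
…
i=11: a=1 ⇒ p=99455, q=10258
i=12: a=1 ⇒ p=184493, q=19029
i=13: a=3 ⇒ p=652934, q=67345
i=14: a=2 ⇒ p=1490361, q=153719
i=15: a=1 ⇒ p=2143295, q=221064
(x₁, y₁) = (2143295, 221064);  2143295² − 94·221064² = 1 ✓
(2143295+221064√94)^2 = 9187426914049 + 947610731760√94
(2143295+221064√94)^3 = 39382732335491159615 + 4062018686654877336√94
(2143295+221064√94)^4 = 168817626601983862467148801 + 17412208682026983028992480√94

2143295 221064
9187426914049 947610731760
39382732335491159615 4062018686654877336
168817626601983862467148801 17412208682026983028992480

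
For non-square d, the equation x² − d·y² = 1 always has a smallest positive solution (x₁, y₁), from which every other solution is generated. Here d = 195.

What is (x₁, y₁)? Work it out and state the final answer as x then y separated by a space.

14 1

d=195: √d = [13; 1,26] (ℓ=2, even), read p_1/q_1
step 0: (13, 1)  from 13·(1,0) + (0,1)
step 1: (14, 1)  from 1·(13,1) + (1,0)
fundamental: x₁=14, y₁=1  (since 196 − 195·1 = 1)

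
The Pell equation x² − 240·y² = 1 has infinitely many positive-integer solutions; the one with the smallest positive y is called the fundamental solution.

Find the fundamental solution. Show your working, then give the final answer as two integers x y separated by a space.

[15; 2,30] for √240; ℓ=2 ⇒ convergent index 1
i=0: a=15 ⇒ p=15, q=1
i=1: a=2 ⇒ p=31, q=2
(x₁, y₁) = (31, 2);  31² − 240·2² = 1 ✓

31 2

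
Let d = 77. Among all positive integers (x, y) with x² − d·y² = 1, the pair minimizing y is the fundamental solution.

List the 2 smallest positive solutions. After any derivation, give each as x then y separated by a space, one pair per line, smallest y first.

[8; 1,3,2,3,1,16] for √77; ℓ=6 ⇒ convergent index 5
i=0: a=8 ⇒ p=8, q=1
i=1: a=1 ⇒ p=9, q=1
…
i=4: a=3 ⇒ p=272, q=31
i=5: a=1 ⇒ p=351, q=40
fundamental: x₁=351, y₁=40  (since 123201 − 77·1600 = 1)
n=2: (351,40)∘(351,40) = (351·351+77·40·40, 351·40+40·351) = (246401,28080)

351 40
246401 28080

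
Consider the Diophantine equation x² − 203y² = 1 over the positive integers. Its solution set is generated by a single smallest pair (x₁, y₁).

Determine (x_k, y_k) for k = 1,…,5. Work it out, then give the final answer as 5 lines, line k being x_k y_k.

57 4
6497 456
740601 51980
84422017 5925264
9623369337 675428116

d=203: √d = [14; 4,28] (ℓ=2, even), read p_1/q_1
step 0: (14, 1)  from 14·(1,0) + (0,1)
step 1: (57, 4)  from 4·(14,1) + (1,0)
(x₁, y₁) = (57, 4);  57² − 203·4² = 1 ✓
(x_2, y_2) = (57·57 + 203·4·4, 57·4 + 4·57) = (6497, 456)
(x_3, y_3) = (57·6497 + 203·4·456, 57·456 + 4·6497) = (740601, 51980)
(x_4, y_4) = (57·740601 + 203·4·51980, 57·51980 + 4·740601) = (84422017, 5925264)
(x_5, y_5) = (57·84422017 + 203·4·5925264, 57·5925264 + 4·84422017) = (9623369337, 675428116)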